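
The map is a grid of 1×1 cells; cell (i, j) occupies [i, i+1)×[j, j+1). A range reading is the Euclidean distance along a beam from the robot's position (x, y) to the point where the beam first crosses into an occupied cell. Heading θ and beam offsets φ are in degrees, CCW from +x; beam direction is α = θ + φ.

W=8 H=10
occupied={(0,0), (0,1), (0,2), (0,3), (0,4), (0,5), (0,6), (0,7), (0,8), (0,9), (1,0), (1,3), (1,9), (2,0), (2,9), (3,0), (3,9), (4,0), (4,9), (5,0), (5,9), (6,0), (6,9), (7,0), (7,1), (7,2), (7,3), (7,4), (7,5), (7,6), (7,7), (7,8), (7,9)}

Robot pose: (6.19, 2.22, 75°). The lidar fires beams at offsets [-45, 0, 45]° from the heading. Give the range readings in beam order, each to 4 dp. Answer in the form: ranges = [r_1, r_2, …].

ranges = [0.9353, 3.1296, 7.8289]

beam 1: φ=-45°, α=30°
  cosα=0.8660 sinα=0.5000 | (6,2) | tMaxX 0.9353 tMaxY 1.5600 | tΔX 1.1547 tΔY 2.0000
    t=0.9353 [x] (7,2) — stop
  → r_1 = 0.9353
beam 2: φ=0°, α=75°
  cosα=0.2588 sinα=0.9659 | (6,2) | tMaxX 3.1296 tMaxY 0.8075 | tΔX 3.8637 tΔY 1.0353
    t=0.8075 [y] (6,3)
    t=1.8428 [y] (6,4)
    t=2.8781 [y] (6,5)
    t=3.1296 [x] (7,5) — stop
  → r_2 = 3.1296
beam 3: φ=45°, α=120°
  cosα=-0.5000 sinα=0.8660 | (6,2) | tMaxX 0.3800 tMaxY 0.9007 | tΔX 2.0000 tΔY 1.1547
    t=0.3800 [x] (5,2)
    t=0.9007 [y] (5,3)
    t=2.0554 [y] (5,4)
    t=2.3800 [x] (4,4)
    t=3.2101 [y] (4,5)
    t=4.3648 [y] (4,6)
    t=4.3800 [x] (3,6)
    t=5.5195 [y] (3,7)
    t=6.3800 [x] (2,7)
    t=6.6742 [y] (2,8)
    t=7.8289 [y] (2,9) — stop
  → r_3 = 7.8289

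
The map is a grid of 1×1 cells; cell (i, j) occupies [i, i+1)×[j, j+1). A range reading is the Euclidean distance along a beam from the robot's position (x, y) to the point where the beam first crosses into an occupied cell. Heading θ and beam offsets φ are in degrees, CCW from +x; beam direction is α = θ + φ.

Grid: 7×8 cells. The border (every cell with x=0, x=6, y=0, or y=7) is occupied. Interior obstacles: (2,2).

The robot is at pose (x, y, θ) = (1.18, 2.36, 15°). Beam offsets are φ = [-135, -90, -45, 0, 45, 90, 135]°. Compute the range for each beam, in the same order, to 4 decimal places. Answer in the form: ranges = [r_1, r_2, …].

beam 1: φ=-135°, α=240°
  d=(-0.5000,-0.8660)  start (1,2)  tX=0.3600 tY=0.4157  stride 1/|dx|=2.0000 1/|dy|=1.1547
    cross x-line → (0,2), t=0.3600 (wall)
  → r_1 = 0.3600
beam 2: φ=-90°, α=285°
  d=(0.2588,-0.9659)  start (1,2)  tX=3.1682 tY=0.3727  stride 1/|dx|=3.8637 1/|dy|=1.0353
    cross y-line → (1,1), t=0.3727
    cross y-line → (1,0), t=1.4080 (wall)
  → r_2 = 1.4080
beam 3: φ=-45°, α=330°
  d=(0.8660,-0.5000)  start (1,2)  tX=0.9469 tY=0.7200  stride 1/|dx|=1.1547 1/|dy|=2.0000
    cross y-line → (1,1), t=0.7200
    cross x-line → (2,1), t=0.9469
    cross x-line → (3,1), t=2.1016
    cross y-line → (3,0), t=2.7200 (wall)
  → r_3 = 2.7200
beam 4: φ=0°, α=15°
  d=(0.9659,0.2588)  start (1,2)  tX=0.8489 tY=2.4728  stride 1/|dx|=1.0353 1/|dy|=3.8637
    cross x-line → (2,2), t=0.8489 (wall)
  → r_4 = 0.8489
beam 5: φ=45°, α=60°
  d=(0.5000,0.8660)  start (1,2)  tX=1.6400 tY=0.7390  stride 1/|dx|=2.0000 1/|dy|=1.1547
    cross y-line → (1,3), t=0.7390
    cross x-line → (2,3), t=1.6400
    cross y-line → (2,4), t=1.8937
    cross y-line → (2,5), t=3.0484
    cross x-line → (3,5), t=3.6400
    cross y-line → (3,6), t=4.2031
    cross y-line → (3,7), t=5.3578 (wall)
  → r_5 = 5.3578
beam 6: φ=90°, α=105°
  d=(-0.2588,0.9659)  start (1,2)  tX=0.6955 tY=0.6626  stride 1/|dx|=3.8637 1/|dy|=1.0353
    cross y-line → (1,3), t=0.6626
    cross x-line → (0,3), t=0.6955 (wall)
  → r_6 = 0.6955
beam 7: φ=135°, α=150°
  d=(-0.8660,0.5000)  start (1,2)  tX=0.2078 tY=1.2800  stride 1/|dx|=1.1547 1/|dy|=2.0000
    cross x-line → (0,2), t=0.2078 (wall)
  → r_7 = 0.2078

ranges = [0.3600, 1.4080, 2.7200, 0.8489, 5.3578, 0.6955, 0.2078]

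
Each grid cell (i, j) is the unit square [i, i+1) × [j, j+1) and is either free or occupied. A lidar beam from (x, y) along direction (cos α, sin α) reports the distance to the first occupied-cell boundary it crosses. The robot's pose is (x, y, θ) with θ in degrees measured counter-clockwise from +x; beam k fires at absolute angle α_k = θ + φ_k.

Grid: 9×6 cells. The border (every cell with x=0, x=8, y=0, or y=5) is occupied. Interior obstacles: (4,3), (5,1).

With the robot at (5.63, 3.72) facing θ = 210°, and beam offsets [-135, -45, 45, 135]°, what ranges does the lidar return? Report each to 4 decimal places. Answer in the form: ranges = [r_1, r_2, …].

ranges = [1.3252, 0.6522, 1.7807, 2.4536]

beam 1: φ=-135°, α=75°
  d=(0.2588,0.9659)  start (5,3)  tX=1.4296 tY=0.2899  stride 1/|dx|=3.8637 1/|dy|=1.0353
    cross y-line → (5,4), t=0.2899
    cross y-line → (5,5), t=1.3252 (wall)
  → r_1 = 1.3252
beam 2: φ=-45°, α=165°
  d=(-0.9659,0.2588)  start (5,3)  tX=0.6522 tY=1.0818  stride 1/|dx|=1.0353 1/|dy|=3.8637
    cross x-line → (4,3), t=0.6522 (wall)
  → r_2 = 0.6522
beam 3: φ=45°, α=255°
  d=(-0.2588,-0.9659)  start (5,3)  tX=2.4341 tY=0.7454  stride 1/|dx|=3.8637 1/|dy|=1.0353
    cross y-line → (5,2), t=0.7454
    cross y-line → (5,1), t=1.7807 (wall)
  → r_3 = 1.7807
beam 4: φ=135°, α=345°
  d=(0.9659,-0.2588)  start (5,3)  tX=0.3831 tY=2.7819  stride 1/|dx|=1.0353 1/|dy|=3.8637
    cross x-line → (6,3), t=0.3831
    cross x-line → (7,3), t=1.4183
    cross x-line → (8,3), t=2.4536 (wall)
  → r_4 = 2.4536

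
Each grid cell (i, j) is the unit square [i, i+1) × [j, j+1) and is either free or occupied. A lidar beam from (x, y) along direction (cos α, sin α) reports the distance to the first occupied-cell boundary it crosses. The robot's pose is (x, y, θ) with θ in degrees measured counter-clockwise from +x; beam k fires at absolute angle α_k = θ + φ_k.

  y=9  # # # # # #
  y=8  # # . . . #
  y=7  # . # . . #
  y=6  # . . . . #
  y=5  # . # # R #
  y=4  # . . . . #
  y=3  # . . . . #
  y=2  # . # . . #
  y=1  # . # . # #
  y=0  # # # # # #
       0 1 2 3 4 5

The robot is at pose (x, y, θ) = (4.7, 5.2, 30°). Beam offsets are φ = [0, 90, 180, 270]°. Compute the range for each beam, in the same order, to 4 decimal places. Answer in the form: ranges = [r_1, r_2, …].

ranges = [0.3464, 4.3879, 4.2724, 0.6000]

beam 1: φ=0°, α=30°
  d=(0.8660,0.5000)  start (4,5)  tX=0.3464 tY=1.6000  stride 1/|dx|=1.1547 1/|dy|=2.0000
    cross x-line → (5,5), t=0.3464 (wall)
  → r_1 = 0.3464
beam 2: φ=90°, α=120°
  d=(-0.5000,0.8660)  start (4,5)  tX=1.4000 tY=0.9238  stride 1/|dx|=2.0000 1/|dy|=1.1547
    cross y-line → (4,6), t=0.9238
    cross x-line → (3,6), t=1.4000
    cross y-line → (3,7), t=2.0785
    cross y-line → (3,8), t=3.2332
    cross x-line → (2,8), t=3.4000
    cross y-line → (2,9), t=4.3879 (wall)
  → r_2 = 4.3879
beam 3: φ=180°, α=210°
  d=(-0.8660,-0.5000)  start (4,5)  tX=0.8083 tY=0.4000  stride 1/|dx|=1.1547 1/|dy|=2.0000
    cross y-line → (4,4), t=0.4000
    cross x-line → (3,4), t=0.8083
    cross x-line → (2,4), t=1.9630
    cross y-line → (2,3), t=2.4000
    cross x-line → (1,3), t=3.1177
    cross x-line → (0,3), t=4.2724 (wall)
  → r_3 = 4.2724
beam 4: φ=270°, α=300°
  d=(0.5000,-0.8660)  start (4,5)  tX=0.6000 tY=0.2309  stride 1/|dx|=2.0000 1/|dy|=1.1547
    cross y-line → (4,4), t=0.2309
    cross x-line → (5,4), t=0.6000 (wall)
  → r_4 = 0.6000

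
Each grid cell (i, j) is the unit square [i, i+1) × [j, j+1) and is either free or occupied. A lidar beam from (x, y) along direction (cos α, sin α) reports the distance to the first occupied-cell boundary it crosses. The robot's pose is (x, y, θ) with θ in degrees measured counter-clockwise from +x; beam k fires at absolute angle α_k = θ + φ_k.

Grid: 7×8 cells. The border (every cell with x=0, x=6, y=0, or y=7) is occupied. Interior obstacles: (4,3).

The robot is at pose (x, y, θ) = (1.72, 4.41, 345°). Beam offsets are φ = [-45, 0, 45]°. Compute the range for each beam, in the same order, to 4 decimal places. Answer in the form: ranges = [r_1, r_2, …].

beam 1: φ=-45°, α=300°
  direction (0.5000, -0.8660); cell (1,4); t to first gridline: x 0.5600, y 0.4734 (then +2.0000 / +1.1547)
    (1,3) via y @ 0.4734
    (2,3) via x @ 0.5600
    (2,2) via y @ 1.6281
    (3,2) via x @ 2.5600
    (3,1) via y @ 2.7828
    (3,0) via y @ 3.9375  # hit
  → r_1 = 3.9375
beam 2: φ=0°, α=345°
  direction (0.9659, -0.2588); cell (1,4); t to first gridline: x 0.2899, y 1.5841 (then +1.0353 / +3.8637)
    (2,4) via x @ 0.2899
    (3,4) via x @ 1.3252
    (3,3) via y @ 1.5841
    (4,3) via x @ 2.3604  # hit
  → r_2 = 2.3604
beam 3: φ=45°, α=30°
  direction (0.8660, 0.5000); cell (1,4); t to first gridline: x 0.3233, y 1.1800 (then +1.1547 / +2.0000)
    (2,4) via x @ 0.3233
    (2,5) via y @ 1.1800
    (3,5) via x @ 1.4780
    (4,5) via x @ 2.6327
    (4,6) via y @ 3.1800
    (5,6) via x @ 3.7874
    (6,6) via x @ 4.9421  # hit
  → r_3 = 4.9421

ranges = [3.9375, 2.3604, 4.9421]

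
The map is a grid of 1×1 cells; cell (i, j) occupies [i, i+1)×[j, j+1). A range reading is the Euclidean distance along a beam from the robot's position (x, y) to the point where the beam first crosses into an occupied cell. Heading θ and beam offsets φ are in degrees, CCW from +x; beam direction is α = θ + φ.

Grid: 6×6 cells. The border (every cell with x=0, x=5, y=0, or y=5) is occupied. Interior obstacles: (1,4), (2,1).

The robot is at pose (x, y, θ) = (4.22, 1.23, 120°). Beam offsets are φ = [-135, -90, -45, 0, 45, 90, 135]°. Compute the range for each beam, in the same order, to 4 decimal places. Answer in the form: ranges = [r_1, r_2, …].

beam 1: φ=-135°, α=345°
  dir = (cos 345°, sin 345°) = (0.9659, -0.2588); from cell (4,1)
  next x-line at t=0.8075, next y-line at t=0.8887; Δt_x=1.0353, Δt_y=3.8637
    x: enter (5,1) at t=0.8075 ← occupied
  → r_1 = 0.8075
beam 2: φ=-90°, α=30°
  dir = (cos 30°, sin 30°) = (0.8660, 0.5000); from cell (4,1)
  next x-line at t=0.9007, next y-line at t=1.5400; Δt_x=1.1547, Δt_y=2.0000
    x: enter (5,1) at t=0.9007 ← occupied
  → r_2 = 0.9007
beam 3: φ=-45°, α=75°
  dir = (cos 75°, sin 75°) = (0.2588, 0.9659); from cell (4,1)
  next x-line at t=3.0137, next y-line at t=0.7972; Δt_x=3.8637, Δt_y=1.0353
    y: enter (4,2) at t=0.7972
    y: enter (4,3) at t=1.8324
    y: enter (4,4) at t=2.8677
    x: enter (5,4) at t=3.0137 ← occupied
  → r_3 = 3.0137
beam 4: φ=0°, α=120°
  dir = (cos 120°, sin 120°) = (-0.5000, 0.8660); from cell (4,1)
  next x-line at t=0.4400, next y-line at t=0.8891; Δt_x=2.0000, Δt_y=1.1547
    x: enter (3,1) at t=0.4400
    y: enter (3,2) at t=0.8891
    y: enter (3,3) at t=2.0438
    x: enter (2,3) at t=2.4400
    y: enter (2,4) at t=3.1985
    y: enter (2,5) at t=4.3532 ← occupied
  → r_4 = 4.3532
beam 5: φ=45°, α=165°
  dir = (cos 165°, sin 165°) = (-0.9659, 0.2588); from cell (4,1)
  next x-line at t=0.2278, next y-line at t=2.9751; Δt_x=1.0353, Δt_y=3.8637
    x: enter (3,1) at t=0.2278
    x: enter (2,1) at t=1.2630 ← occupied
  → r_5 = 1.2630
beam 6: φ=90°, α=210°
  dir = (cos 210°, sin 210°) = (-0.8660, -0.5000); from cell (4,1)
  next x-line at t=0.2540, next y-line at t=0.4600; Δt_x=1.1547, Δt_y=2.0000
    x: enter (3,1) at t=0.2540
    y: enter (3,0) at t=0.4600 ← occupied
  → r_6 = 0.4600
beam 7: φ=135°, α=255°
  dir = (cos 255°, sin 255°) = (-0.2588, -0.9659); from cell (4,1)
  next x-line at t=0.8500, next y-line at t=0.2381; Δt_x=3.8637, Δt_y=1.0353
    y: enter (4,0) at t=0.2381 ← occupied
  → r_7 = 0.2381

ranges = [0.8075, 0.9007, 3.0137, 4.3532, 1.2630, 0.4600, 0.2381]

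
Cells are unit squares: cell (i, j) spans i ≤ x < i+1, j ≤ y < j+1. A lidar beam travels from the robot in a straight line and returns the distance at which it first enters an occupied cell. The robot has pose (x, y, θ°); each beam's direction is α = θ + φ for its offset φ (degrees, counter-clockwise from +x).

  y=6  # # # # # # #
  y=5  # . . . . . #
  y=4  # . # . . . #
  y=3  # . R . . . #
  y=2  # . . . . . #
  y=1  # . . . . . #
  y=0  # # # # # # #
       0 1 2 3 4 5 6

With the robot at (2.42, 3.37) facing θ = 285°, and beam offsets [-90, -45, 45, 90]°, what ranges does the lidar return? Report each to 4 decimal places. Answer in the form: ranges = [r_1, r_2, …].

beam 1: φ=-90°, α=195°
  d=(-0.9659,-0.2588)  start (2,3)  tX=0.4348 tY=1.4296  stride 1/|dx|=1.0353 1/|dy|=3.8637
    cross x-line → (1,3), t=0.4348
    cross y-line → (1,2), t=1.4296
    cross x-line → (0,2), t=1.4701 (wall)
  → r_1 = 1.4701
beam 2: φ=-45°, α=240°
  d=(-0.5000,-0.8660)  start (2,3)  tX=0.8400 tY=0.4272  stride 1/|dx|=2.0000 1/|dy|=1.1547
    cross y-line → (2,2), t=0.4272
    cross x-line → (1,2), t=0.8400
    cross y-line → (1,1), t=1.5819
    cross y-line → (1,0), t=2.7366 (wall)
  → r_2 = 2.7366
beam 3: φ=45°, α=330°
  d=(0.8660,-0.5000)  start (2,3)  tX=0.6697 tY=0.7400  stride 1/|dx|=1.1547 1/|dy|=2.0000
    cross x-line → (3,3), t=0.6697
    cross y-line → (3,2), t=0.7400
    cross x-line → (4,2), t=1.8244
    cross y-line → (4,1), t=2.7400
    cross x-line → (5,1), t=2.9791
    cross x-line → (6,1), t=4.1338 (wall)
  → r_3 = 4.1338
beam 4: φ=90°, α=15°
  d=(0.9659,0.2588)  start (2,3)  tX=0.6005 tY=2.4341  stride 1/|dx|=1.0353 1/|dy|=3.8637
    cross x-line → (3,3), t=0.6005
    cross x-line → (4,3), t=1.6357
    cross y-line → (4,4), t=2.4341
    cross x-line → (5,4), t=2.6710
    cross x-line → (6,4), t=3.7063 (wall)
  → r_4 = 3.7063

ranges = [1.4701, 2.7366, 4.1338, 3.7063]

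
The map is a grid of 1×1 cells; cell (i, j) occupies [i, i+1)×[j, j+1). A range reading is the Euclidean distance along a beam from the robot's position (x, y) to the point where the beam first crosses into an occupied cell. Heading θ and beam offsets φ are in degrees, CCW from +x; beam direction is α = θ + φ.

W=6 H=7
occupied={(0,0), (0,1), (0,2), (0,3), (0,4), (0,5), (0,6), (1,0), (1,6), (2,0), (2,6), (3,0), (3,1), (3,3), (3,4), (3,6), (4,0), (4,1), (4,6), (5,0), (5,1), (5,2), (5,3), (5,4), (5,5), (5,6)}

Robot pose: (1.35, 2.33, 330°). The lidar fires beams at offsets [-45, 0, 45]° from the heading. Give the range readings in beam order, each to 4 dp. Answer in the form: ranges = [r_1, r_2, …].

beam 1: φ=-45°, α=285°
  cosα=0.2588 sinα=-0.9659 | (1,2) | tMaxX 2.5114 tMaxY 0.3416 | tΔX 3.8637 tΔY 1.0353
    t=0.3416 [y] (1,1)
    t=1.3769 [y] (1,0) — stop
  → r_1 = 1.3769
beam 2: φ=0°, α=330°
  cosα=0.8660 sinα=-0.5000 | (1,2) | tMaxX 0.7506 tMaxY 0.6600 | tΔX 1.1547 tΔY 2.0000
    t=0.6600 [y] (1,1)
    t=0.7506 [x] (2,1)
    t=1.9053 [x] (3,1) — stop
  → r_2 = 1.9053
beam 3: φ=45°, α=15°
  cosα=0.9659 sinα=0.2588 | (1,2) | tMaxX 0.6729 tMaxY 2.5887 | tΔX 1.0353 tΔY 3.8637
    t=0.6729 [x] (2,2)
    t=1.7082 [x] (3,2)
    t=2.5887 [y] (3,3) — stop
  → r_3 = 2.5887

ranges = [1.3769, 1.9053, 2.5887]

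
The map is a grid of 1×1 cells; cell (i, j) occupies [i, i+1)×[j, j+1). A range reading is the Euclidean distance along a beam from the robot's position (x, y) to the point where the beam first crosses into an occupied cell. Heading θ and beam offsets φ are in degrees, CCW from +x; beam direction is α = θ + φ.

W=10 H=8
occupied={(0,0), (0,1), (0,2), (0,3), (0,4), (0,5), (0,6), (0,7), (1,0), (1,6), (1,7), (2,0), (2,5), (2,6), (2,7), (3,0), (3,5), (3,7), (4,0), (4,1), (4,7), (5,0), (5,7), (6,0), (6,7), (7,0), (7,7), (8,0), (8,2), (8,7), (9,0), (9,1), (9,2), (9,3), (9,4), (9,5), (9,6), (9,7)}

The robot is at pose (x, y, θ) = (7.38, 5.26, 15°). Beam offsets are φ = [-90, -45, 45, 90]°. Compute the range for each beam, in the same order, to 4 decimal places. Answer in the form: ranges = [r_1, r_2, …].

ranges = [2.3955, 1.8706, 2.0092, 1.8014]

beam 1: φ=-90°, α=285°
  direction (0.2588, -0.9659); cell (7,5); t to first gridline: x 2.3955, y 0.2692 (then +3.8637 / +1.0353)
    (7,4) via y @ 0.2692
    (7,3) via y @ 1.3044
    (7,2) via y @ 2.3397
    (8,2) via x @ 2.3955  # hit
  → r_1 = 2.3955
beam 2: φ=-45°, α=330°
  direction (0.8660, -0.5000); cell (7,5); t to first gridline: x 0.7159, y 0.5200 (then +1.1547 / +2.0000)
    (7,4) via y @ 0.5200
    (8,4) via x @ 0.7159
    (9,4) via x @ 1.8706  # hit
  → r_2 = 1.8706
beam 3: φ=45°, α=60°
  direction (0.5000, 0.8660); cell (7,5); t to first gridline: x 1.2400, y 0.8545 (then +2.0000 / +1.1547)
    (7,6) via y @ 0.8545
    (8,6) via x @ 1.2400
    (8,7) via y @ 2.0092  # hit
  → r_3 = 2.0092
beam 4: φ=90°, α=105°
  direction (-0.2588, 0.9659); cell (7,5); t to first gridline: x 1.4682, y 0.7661 (then +3.8637 / +1.0353)
    (7,6) via y @ 0.7661
    (6,6) via x @ 1.4682
    (6,7) via y @ 1.8014  # hit
  → r_4 = 1.8014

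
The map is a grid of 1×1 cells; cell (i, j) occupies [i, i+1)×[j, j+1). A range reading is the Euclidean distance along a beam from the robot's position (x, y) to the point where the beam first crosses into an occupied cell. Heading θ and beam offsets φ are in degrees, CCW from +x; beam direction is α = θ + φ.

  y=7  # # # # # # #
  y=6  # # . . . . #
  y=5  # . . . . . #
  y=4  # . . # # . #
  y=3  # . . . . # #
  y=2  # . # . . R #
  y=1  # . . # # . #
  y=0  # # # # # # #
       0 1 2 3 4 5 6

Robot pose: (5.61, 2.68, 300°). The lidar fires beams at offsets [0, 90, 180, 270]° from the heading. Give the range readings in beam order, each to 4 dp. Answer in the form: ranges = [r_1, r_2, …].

ranges = [0.7800, 0.4503, 0.3695, 1.3600]

beam 1: φ=0°, α=300°
  dir = (cos 300°, sin 300°) = (0.5000, -0.8660); from cell (5,2)
  next x-line at t=0.7800, next y-line at t=0.7852; Δt_x=2.0000, Δt_y=1.1547
    x: enter (6,2) at t=0.7800 ← occupied
  → r_1 = 0.7800
beam 2: φ=90°, α=30°
  dir = (cos 30°, sin 30°) = (0.8660, 0.5000); from cell (5,2)
  next x-line at t=0.4503, next y-line at t=0.6400; Δt_x=1.1547, Δt_y=2.0000
    x: enter (6,2) at t=0.4503 ← occupied
  → r_2 = 0.4503
beam 3: φ=180°, α=120°
  dir = (cos 120°, sin 120°) = (-0.5000, 0.8660); from cell (5,2)
  next x-line at t=1.2200, next y-line at t=0.3695; Δt_x=2.0000, Δt_y=1.1547
    y: enter (5,3) at t=0.3695 ← occupied
  → r_3 = 0.3695
beam 4: φ=270°, α=210°
  dir = (cos 210°, sin 210°) = (-0.8660, -0.5000); from cell (5,2)
  next x-line at t=0.7044, next y-line at t=1.3600; Δt_x=1.1547, Δt_y=2.0000
    x: enter (4,2) at t=0.7044
    y: enter (4,1) at t=1.3600 ← occupied
  → r_4 = 1.3600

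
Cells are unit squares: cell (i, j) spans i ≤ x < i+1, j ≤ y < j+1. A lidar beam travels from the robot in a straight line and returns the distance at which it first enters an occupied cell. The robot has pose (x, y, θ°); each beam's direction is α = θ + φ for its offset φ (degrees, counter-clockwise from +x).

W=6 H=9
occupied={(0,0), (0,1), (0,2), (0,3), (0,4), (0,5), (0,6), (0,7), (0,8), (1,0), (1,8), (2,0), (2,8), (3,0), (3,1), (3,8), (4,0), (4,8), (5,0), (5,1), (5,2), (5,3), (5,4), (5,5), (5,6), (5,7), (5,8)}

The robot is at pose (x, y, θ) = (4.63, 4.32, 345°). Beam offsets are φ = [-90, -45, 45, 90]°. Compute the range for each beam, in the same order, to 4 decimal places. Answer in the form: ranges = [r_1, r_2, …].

beam 1: φ=-90°, α=255°
  dir = (cos 255°, sin 255°) = (-0.2588, -0.9659); from cell (4,4)
  next x-line at t=2.4341, next y-line at t=0.3313; Δt_x=3.8637, Δt_y=1.0353
    y: enter (4,3) at t=0.3313
    y: enter (4,2) at t=1.3666
    y: enter (4,1) at t=2.4018
    x: enter (3,1) at t=2.4341 ← occupied
  → r_1 = 2.4341
beam 2: φ=-45°, α=300°
  dir = (cos 300°, sin 300°) = (0.5000, -0.8660); from cell (4,4)
  next x-line at t=0.7400, next y-line at t=0.3695; Δt_x=2.0000, Δt_y=1.1547
    y: enter (4,3) at t=0.3695
    x: enter (5,3) at t=0.7400 ← occupied
  → r_2 = 0.7400
beam 3: φ=45°, α=30°
  dir = (cos 30°, sin 30°) = (0.8660, 0.5000); from cell (4,4)
  next x-line at t=0.4272, next y-line at t=1.3600; Δt_x=1.1547, Δt_y=2.0000
    x: enter (5,4) at t=0.4272 ← occupied
  → r_3 = 0.4272
beam 4: φ=90°, α=75°
  dir = (cos 75°, sin 75°) = (0.2588, 0.9659); from cell (4,4)
  next x-line at t=1.4296, next y-line at t=0.7040; Δt_x=3.8637, Δt_y=1.0353
    y: enter (4,5) at t=0.7040
    x: enter (5,5) at t=1.4296 ← occupied
  → r_4 = 1.4296

ranges = [2.4341, 0.7400, 0.4272, 1.4296]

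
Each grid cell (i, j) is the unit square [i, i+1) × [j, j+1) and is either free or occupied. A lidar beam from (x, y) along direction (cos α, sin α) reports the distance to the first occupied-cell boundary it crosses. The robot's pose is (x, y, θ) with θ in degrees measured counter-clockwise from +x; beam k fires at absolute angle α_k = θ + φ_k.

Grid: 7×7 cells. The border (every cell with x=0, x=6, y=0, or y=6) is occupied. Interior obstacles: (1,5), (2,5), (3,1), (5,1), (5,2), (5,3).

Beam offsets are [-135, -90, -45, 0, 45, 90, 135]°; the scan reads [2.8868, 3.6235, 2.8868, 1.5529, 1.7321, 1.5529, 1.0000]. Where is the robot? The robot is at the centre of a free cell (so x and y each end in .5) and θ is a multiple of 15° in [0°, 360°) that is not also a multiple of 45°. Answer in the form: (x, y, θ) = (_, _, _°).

Enumerate (i+0.5, j+0.5, θ) over the 19 free cells and 16 admissible headings. For each, cast all 7 beams and compare to the given ranges.
  (2.5, 2.5, 60°): beam 1 = 1.5529 ≠ 2.8868 ✗
  (3.5, 4.5, 150°): beam 1 = 2.5882 ≠ 2.8868 ✗
  (2.5, 4.5, 240°): beam 1 = 0.5176 ≠ 2.8868 ✗
  …
  (2.5, 2.5, 165°): r_1=2.8868, r_2=3.6235, r_3=2.8868, r_4=1.5529, r_5=1.7321, r_6=1.5529, r_7=1.0000 — all match ✓
Unique over the lattice → pose = (2.5, 2.5, 165°).

(x, y, θ) = (2.5, 2.5, 165°)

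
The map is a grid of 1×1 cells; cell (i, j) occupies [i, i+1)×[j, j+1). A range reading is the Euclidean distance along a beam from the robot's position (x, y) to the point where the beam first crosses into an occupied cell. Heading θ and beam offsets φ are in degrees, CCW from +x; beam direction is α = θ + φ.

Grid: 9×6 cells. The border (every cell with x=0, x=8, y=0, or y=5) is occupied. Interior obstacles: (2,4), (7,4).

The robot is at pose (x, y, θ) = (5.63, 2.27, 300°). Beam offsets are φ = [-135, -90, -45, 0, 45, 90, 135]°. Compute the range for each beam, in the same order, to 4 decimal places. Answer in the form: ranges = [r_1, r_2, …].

ranges = [4.7933, 2.5400, 1.3148, 1.4665, 2.4536, 2.7366, 2.8263]

beam 1: φ=-135°, α=165°
  d=(-0.9659,0.2588)  start (5,2)  tX=0.6522 tY=2.8205  stride 1/|dx|=1.0353 1/|dy|=3.8637
    cross x-line → (4,2), t=0.6522
    cross x-line → (3,2), t=1.6875
    cross x-line → (2,2), t=2.7228
    cross y-line → (2,3), t=2.8205
    cross x-line → (1,3), t=3.7581
    cross x-line → (0,3), t=4.7933 (wall)
  → r_1 = 4.7933
beam 2: φ=-90°, α=210°
  d=(-0.8660,-0.5000)  start (5,2)  tX=0.7275 tY=0.5400  stride 1/|dx|=1.1547 1/|dy|=2.0000
    cross y-line → (5,1), t=0.5400
    cross x-line → (4,1), t=0.7275
    cross x-line → (3,1), t=1.8822
    cross y-line → (3,0), t=2.5400 (wall)
  → r_2 = 2.5400
beam 3: φ=-45°, α=255°
  d=(-0.2588,-0.9659)  start (5,2)  tX=2.4341 tY=0.2795  stride 1/|dx|=3.8637 1/|dy|=1.0353
    cross y-line → (5,1), t=0.2795
    cross y-line → (5,0), t=1.3148 (wall)
  → r_3 = 1.3148
beam 4: φ=0°, α=300°
  d=(0.5000,-0.8660)  start (5,2)  tX=0.7400 tY=0.3118  stride 1/|dx|=2.0000 1/|dy|=1.1547
    cross y-line → (5,1), t=0.3118
    cross x-line → (6,1), t=0.7400
    cross y-line → (6,0), t=1.4665 (wall)
  → r_4 = 1.4665
beam 5: φ=45°, α=345°
  d=(0.9659,-0.2588)  start (5,2)  tX=0.3831 tY=1.0432  stride 1/|dx|=1.0353 1/|dy|=3.8637
    cross x-line → (6,2), t=0.3831
    cross y-line → (6,1), t=1.0432
    cross x-line → (7,1), t=1.4183
    cross x-line → (8,1), t=2.4536 (wall)
  → r_5 = 2.4536
beam 6: φ=90°, α=30°
  d=(0.8660,0.5000)  start (5,2)  tX=0.4272 tY=1.4600  stride 1/|dx|=1.1547 1/|dy|=2.0000
    cross x-line → (6,2), t=0.4272
    cross y-line → (6,3), t=1.4600
    cross x-line → (7,3), t=1.5819
    cross x-line → (8,3), t=2.7366 (wall)
  → r_6 = 2.7366
beam 7: φ=135°, α=75°
  d=(0.2588,0.9659)  start (5,2)  tX=1.4296 tY=0.7558  stride 1/|dx|=3.8637 1/|dy|=1.0353
    cross y-line → (5,3), t=0.7558
    cross x-line → (6,3), t=1.4296
    cross y-line → (6,4), t=1.7910
    cross y-line → (6,5), t=2.8263 (wall)
  → r_7 = 2.8263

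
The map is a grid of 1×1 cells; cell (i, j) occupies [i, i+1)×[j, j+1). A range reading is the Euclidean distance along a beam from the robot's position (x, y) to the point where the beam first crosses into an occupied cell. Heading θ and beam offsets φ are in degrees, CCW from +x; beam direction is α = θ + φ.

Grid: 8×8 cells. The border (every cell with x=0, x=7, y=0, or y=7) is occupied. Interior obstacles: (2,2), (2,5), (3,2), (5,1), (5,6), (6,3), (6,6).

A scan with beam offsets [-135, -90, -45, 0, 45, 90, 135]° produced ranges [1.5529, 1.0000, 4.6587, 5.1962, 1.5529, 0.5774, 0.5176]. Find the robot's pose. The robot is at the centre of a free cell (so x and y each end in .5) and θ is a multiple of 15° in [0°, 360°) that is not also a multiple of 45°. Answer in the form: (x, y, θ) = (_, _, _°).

(x, y, θ) = (5.5, 2.5, 150°)

Enumerate (i+0.5, j+0.5, θ) over the 29 free cells and 16 admissible headings. For each, cast all 7 beams and compare to the given ranges.
  (6.5, 2.5, 195°): beam 1 = 0.5774 ≠ 1.5529 ✗
  (6.5, 2.5, 105°): beam 1 = 0.5774 ≠ 1.5529 ✗
  (2.5, 1.5, 60°): beam 1 = 0.5176 ≠ 1.5529 ✗
  (4.5, 4.5, 150°): beam 1 = 2.5882 ≠ 1.5529 ✗
  …
  (5.5, 2.5, 150°): r_1=1.5529, r_2=1.0000, r_3=4.6587, r_4=5.1962, r_5=1.5529, r_6=0.5774, r_7=0.5176 — all match ✓
Unique over the lattice → pose = (5.5, 2.5, 150°).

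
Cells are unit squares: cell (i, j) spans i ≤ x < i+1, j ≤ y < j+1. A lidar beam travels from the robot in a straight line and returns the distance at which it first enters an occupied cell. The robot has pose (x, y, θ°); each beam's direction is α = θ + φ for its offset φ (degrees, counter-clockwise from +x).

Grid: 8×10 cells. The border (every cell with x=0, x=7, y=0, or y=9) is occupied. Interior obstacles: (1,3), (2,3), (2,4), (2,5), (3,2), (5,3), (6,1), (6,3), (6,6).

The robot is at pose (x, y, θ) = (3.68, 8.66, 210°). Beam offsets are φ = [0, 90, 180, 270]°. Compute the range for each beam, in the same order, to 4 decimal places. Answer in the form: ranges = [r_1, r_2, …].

beam 1: φ=0°, α=210°
  cosα=-0.8660 sinα=-0.5000 | (3,8) | tMaxX 0.7852 tMaxY 1.3200 | tΔX 1.1547 tΔY 2.0000
    t=0.7852 [x] (2,8)
    t=1.3200 [y] (2,7)
    t=1.9399 [x] (1,7)
    t=3.0946 [x] (0,7) — stop
  → r_1 = 3.0946
beam 2: φ=90°, α=300°
  cosα=0.5000 sinα=-0.8660 | (3,8) | tMaxX 0.6400 tMaxY 0.7621 | tΔX 2.0000 tΔY 1.1547
    t=0.6400 [x] (4,8)
    t=0.7621 [y] (4,7)
    t=1.9168 [y] (4,6)
    t=2.6400 [x] (5,6)
    t=3.0715 [y] (5,5)
    t=4.2262 [y] (5,4)
    t=4.6400 [x] (6,4)
    t=5.3809 [y] (6,3) — stop
  → r_2 = 5.3809
beam 3: φ=180°, α=30°
  cosα=0.8660 sinα=0.5000 | (3,8) | tMaxX 0.3695 tMaxY 0.6800 | tΔX 1.1547 tΔY 2.0000
    t=0.3695 [x] (4,8)
    t=0.6800 [y] (4,9) — stop
  → r_3 = 0.6800
beam 4: φ=270°, α=120°
  cosα=-0.5000 sinα=0.8660 | (3,8) | tMaxX 1.3600 tMaxY 0.3926 | tΔX 2.0000 tΔY 1.1547
    t=0.3926 [y] (3,9) — stop
  → r_4 = 0.3926

ranges = [3.0946, 5.3809, 0.6800, 0.3926]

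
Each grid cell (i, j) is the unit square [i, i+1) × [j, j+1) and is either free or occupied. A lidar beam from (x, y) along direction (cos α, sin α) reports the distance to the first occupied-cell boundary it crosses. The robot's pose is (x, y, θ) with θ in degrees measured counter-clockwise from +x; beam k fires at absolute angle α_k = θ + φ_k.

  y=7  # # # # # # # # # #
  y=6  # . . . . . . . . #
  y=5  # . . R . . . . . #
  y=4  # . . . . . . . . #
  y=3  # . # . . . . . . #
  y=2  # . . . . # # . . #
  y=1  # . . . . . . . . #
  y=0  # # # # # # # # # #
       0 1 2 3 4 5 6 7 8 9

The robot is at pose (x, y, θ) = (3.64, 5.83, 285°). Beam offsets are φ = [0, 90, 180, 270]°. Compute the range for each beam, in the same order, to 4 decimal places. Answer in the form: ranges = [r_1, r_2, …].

ranges = [5.0004, 4.5205, 1.2113, 2.7331]

beam 1: φ=0°, α=285°
  direction (0.2588, -0.9659); cell (3,5); t to first gridline: x 1.3909, y 0.8593 (then +3.8637 / +1.0353)
    (3,4) via y @ 0.8593
    (4,4) via x @ 1.3909
    (4,3) via y @ 1.8946
    (4,2) via y @ 2.9298
    (4,1) via y @ 3.9651
    (4,0) via y @ 5.0004  # hit
  → r_1 = 5.0004
beam 2: φ=90°, α=15°
  direction (0.9659, 0.2588); cell (3,5); t to first gridline: x 0.3727, y 0.6568 (then +1.0353 / +3.8637)
    (4,5) via x @ 0.3727
    (4,6) via y @ 0.6568
    (5,6) via x @ 1.4080
    (6,6) via x @ 2.4433
    (7,6) via x @ 3.4785
    (8,6) via x @ 4.5138
    (8,7) via y @ 4.5205  # hit
  → r_2 = 4.5205
beam 3: φ=180°, α=105°
  direction (-0.2588, 0.9659); cell (3,5); t to first gridline: x 2.4728, y 0.1760 (then +3.8637 / +1.0353)
    (3,6) via y @ 0.1760
    (3,7) via y @ 1.2113  # hit
  → r_3 = 1.2113
beam 4: φ=270°, α=195°
  direction (-0.9659, -0.2588); cell (3,5); t to first gridline: x 0.6626, y 3.2069 (then +1.0353 / +3.8637)
    (2,5) via x @ 0.6626
    (1,5) via x @ 1.6979
    (0,5) via x @ 2.7331  # hit
  → r_4 = 2.7331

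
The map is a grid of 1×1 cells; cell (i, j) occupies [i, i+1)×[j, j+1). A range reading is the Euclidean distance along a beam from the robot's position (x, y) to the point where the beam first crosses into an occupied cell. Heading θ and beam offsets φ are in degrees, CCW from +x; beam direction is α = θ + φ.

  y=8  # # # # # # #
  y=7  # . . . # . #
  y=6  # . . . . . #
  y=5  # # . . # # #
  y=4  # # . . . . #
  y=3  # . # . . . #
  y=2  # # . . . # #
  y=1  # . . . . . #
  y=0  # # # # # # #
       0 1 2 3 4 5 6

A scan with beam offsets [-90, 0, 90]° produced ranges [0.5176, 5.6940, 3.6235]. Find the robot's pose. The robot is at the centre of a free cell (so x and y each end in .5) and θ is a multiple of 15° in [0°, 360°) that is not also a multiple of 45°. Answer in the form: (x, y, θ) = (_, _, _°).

Candidates: 27 free-cell centres × 16 headings = 432 poses. Raycast each; keep the one whose scan matches to 4 dp.
  (3.5, 3.5, 195°): beam 1 = 4.6587 ≠ 0.5176 ✗
  (3.5, 6.5, 60°): beam 1 = 1.0000 ≠ 0.5176 ✗
  (3.5, 7.5, 345°): beam 1 = 3.6235 ≠ 0.5176 ✗
  (4.5, 2.5, 60°): beam 1 = 0.5774 ≠ 0.5176 ✗
  …
  (4.5, 2.5, 105°): r_1=0.5176, r_2=5.6940, r_3=3.6235 — all match ✓
Unique over the lattice → pose = (4.5, 2.5, 105°).

(x, y, θ) = (4.5, 2.5, 105°)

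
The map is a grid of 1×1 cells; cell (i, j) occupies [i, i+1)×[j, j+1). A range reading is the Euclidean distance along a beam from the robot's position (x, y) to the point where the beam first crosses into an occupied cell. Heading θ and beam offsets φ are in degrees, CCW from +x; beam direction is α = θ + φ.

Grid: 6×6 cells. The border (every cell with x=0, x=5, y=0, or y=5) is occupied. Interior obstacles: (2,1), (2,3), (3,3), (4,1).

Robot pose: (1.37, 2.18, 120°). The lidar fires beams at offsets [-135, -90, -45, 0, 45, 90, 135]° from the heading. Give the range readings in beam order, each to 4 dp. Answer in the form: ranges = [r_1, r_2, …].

beam 1: φ=-135°, α=345°
  direction (0.9659, -0.2588); cell (1,2); t to first gridline: x 0.6522, y 0.6955 (then +1.0353 / +3.8637)
    (2,2) via x @ 0.6522
    (2,1) via y @ 0.6955  # hit
  → r_1 = 0.6955
beam 2: φ=-90°, α=30°
  direction (0.8660, 0.5000); cell (1,2); t to first gridline: x 0.7275, y 1.6400 (then +1.1547 / +2.0000)
    (2,2) via x @ 0.7275
    (2,3) via y @ 1.6400  # hit
  → r_2 = 1.6400
beam 3: φ=-45°, α=75°
  direction (0.2588, 0.9659); cell (1,2); t to first gridline: x 2.4341, y 0.8489 (then +3.8637 / +1.0353)
    (1,3) via y @ 0.8489
    (1,4) via y @ 1.8842
    (2,4) via x @ 2.4341
    (2,5) via y @ 2.9195  # hit
  → r_3 = 2.9195
beam 4: φ=0°, α=120°
  direction (-0.5000, 0.8660); cell (1,2); t to first gridline: x 0.7400, y 0.9469 (then +2.0000 / +1.1547)
    (0,2) via x @ 0.7400  # hit
  → r_4 = 0.7400
beam 5: φ=45°, α=165°
  direction (-0.9659, 0.2588); cell (1,2); t to first gridline: x 0.3831, y 3.1682 (then +1.0353 / +3.8637)
    (0,2) via x @ 0.3831  # hit
  → r_5 = 0.3831
beam 6: φ=90°, α=210°
  direction (-0.8660, -0.5000); cell (1,2); t to first gridline: x 0.4272, y 0.3600 (then +1.1547 / +2.0000)
    (1,1) via y @ 0.3600
    (0,1) via x @ 0.4272  # hit
  → r_6 = 0.4272
beam 7: φ=135°, α=255°
  direction (-0.2588, -0.9659); cell (1,2); t to first gridline: x 1.4296, y 0.1863 (then +3.8637 / +1.0353)
    (1,1) via y @ 0.1863
    (1,0) via y @ 1.2216  # hit
  → r_7 = 1.2216

ranges = [0.6955, 1.6400, 2.9195, 0.7400, 0.3831, 0.4272, 1.2216]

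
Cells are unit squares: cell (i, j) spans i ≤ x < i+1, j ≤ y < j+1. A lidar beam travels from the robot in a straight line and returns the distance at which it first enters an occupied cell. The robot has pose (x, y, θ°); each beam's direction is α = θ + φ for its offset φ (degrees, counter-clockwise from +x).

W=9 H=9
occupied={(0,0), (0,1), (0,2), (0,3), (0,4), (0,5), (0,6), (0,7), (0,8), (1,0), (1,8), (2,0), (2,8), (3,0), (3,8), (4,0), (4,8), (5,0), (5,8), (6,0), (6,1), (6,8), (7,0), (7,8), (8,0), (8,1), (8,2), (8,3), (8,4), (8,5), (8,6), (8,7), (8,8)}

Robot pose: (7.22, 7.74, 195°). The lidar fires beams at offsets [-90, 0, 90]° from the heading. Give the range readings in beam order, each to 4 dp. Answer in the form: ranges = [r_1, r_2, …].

beam 1: φ=-90°, α=105°
  dir = (cos 105°, sin 105°) = (-0.2588, 0.9659); from cell (7,7)
  next x-line at t=0.8500, next y-line at t=0.2692; Δt_x=3.8637, Δt_y=1.0353
    y: enter (7,8) at t=0.2692 ← occupied
  → r_1 = 0.2692
beam 2: φ=0°, α=195°
  dir = (cos 195°, sin 195°) = (-0.9659, -0.2588); from cell (7,7)
  next x-line at t=0.2278, next y-line at t=2.8591; Δt_x=1.0353, Δt_y=3.8637
    x: enter (6,7) at t=0.2278
    x: enter (5,7) at t=1.2630
    x: enter (4,7) at t=2.2983
    y: enter (4,6) at t=2.8591
    x: enter (3,6) at t=3.3336
    x: enter (2,6) at t=4.3689
    x: enter (1,6) at t=5.4041
    x: enter (0,6) at t=6.4394 ← occupied
  → r_2 = 6.4394
beam 3: φ=90°, α=285°
  dir = (cos 285°, sin 285°) = (0.2588, -0.9659); from cell (7,7)
  next x-line at t=3.0137, next y-line at t=0.7661; Δt_x=3.8637, Δt_y=1.0353
    y: enter (7,6) at t=0.7661
    y: enter (7,5) at t=1.8014
    y: enter (7,4) at t=2.8367
    x: enter (8,4) at t=3.0137 ← occupied
  → r_3 = 3.0137

ranges = [0.2692, 6.4394, 3.0137]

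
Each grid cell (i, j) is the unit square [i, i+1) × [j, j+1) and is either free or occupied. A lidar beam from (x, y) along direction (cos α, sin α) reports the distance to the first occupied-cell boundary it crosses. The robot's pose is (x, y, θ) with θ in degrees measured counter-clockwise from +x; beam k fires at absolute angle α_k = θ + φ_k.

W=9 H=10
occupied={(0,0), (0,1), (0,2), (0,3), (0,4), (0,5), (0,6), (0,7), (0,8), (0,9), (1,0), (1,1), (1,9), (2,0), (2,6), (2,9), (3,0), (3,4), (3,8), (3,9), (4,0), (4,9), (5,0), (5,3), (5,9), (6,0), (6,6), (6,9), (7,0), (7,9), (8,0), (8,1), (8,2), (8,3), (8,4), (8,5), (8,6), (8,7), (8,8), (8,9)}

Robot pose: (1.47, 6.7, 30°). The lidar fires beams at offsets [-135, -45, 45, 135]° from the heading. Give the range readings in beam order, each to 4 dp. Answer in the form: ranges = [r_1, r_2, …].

ranges = [1.8159, 0.5487, 2.3811, 0.4866]

beam 1: φ=-135°, α=255°
  direction (-0.2588, -0.9659); cell (1,6); t to first gridline: x 1.8159, y 0.7247 (then +3.8637 / +1.0353)
    (1,5) via y @ 0.7247
    (1,4) via y @ 1.7600
    (0,4) via x @ 1.8159  # hit
  → r_1 = 1.8159
beam 2: φ=-45°, α=345°
  direction (0.9659, -0.2588); cell (1,6); t to first gridline: x 0.5487, y 2.7046 (then +1.0353 / +3.8637)
    (2,6) via x @ 0.5487  # hit
  → r_2 = 0.5487
beam 3: φ=45°, α=75°
  direction (0.2588, 0.9659); cell (1,6); t to first gridline: x 2.0478, y 0.3106 (then +3.8637 / +1.0353)
    (1,7) via y @ 0.3106
    (1,8) via y @ 1.3459
    (2,8) via x @ 2.0478
    (2,9) via y @ 2.3811  # hit
  → r_3 = 2.3811
beam 4: φ=135°, α=165°
  direction (-0.9659, 0.2588); cell (1,6); t to first gridline: x 0.4866, y 1.1591 (then +1.0353 / +3.8637)
    (0,6) via x @ 0.4866  # hit
  → r_4 = 0.4866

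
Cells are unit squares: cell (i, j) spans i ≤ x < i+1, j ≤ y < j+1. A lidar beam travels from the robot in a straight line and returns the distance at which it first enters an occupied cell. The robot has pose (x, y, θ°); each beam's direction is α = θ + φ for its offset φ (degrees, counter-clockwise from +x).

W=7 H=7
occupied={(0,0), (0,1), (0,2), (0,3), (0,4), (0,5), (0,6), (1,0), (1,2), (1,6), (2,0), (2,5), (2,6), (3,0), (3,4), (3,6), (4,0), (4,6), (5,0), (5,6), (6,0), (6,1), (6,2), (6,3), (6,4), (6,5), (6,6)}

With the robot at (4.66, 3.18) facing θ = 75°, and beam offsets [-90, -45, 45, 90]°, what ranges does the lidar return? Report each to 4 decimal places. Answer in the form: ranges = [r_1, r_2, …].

beam 1: φ=-90°, α=345°
  cosα=0.9659 sinα=-0.2588 | (4,3) | tMaxX 0.3520 tMaxY 0.6955 | tΔX 1.0353 tΔY 3.8637
    t=0.3520 [x] (5,3)
    t=0.6955 [y] (5,2)
    t=1.3873 [x] (6,2) — stop
  → r_1 = 1.3873
beam 2: φ=-45°, α=30°
  cosα=0.8660 sinα=0.5000 | (4,3) | tMaxX 0.3926 tMaxY 1.6400 | tΔX 1.1547 tΔY 2.0000
    t=0.3926 [x] (5,3)
    t=1.5473 [x] (6,3) — stop
  → r_2 = 1.5473
beam 3: φ=45°, α=120°
  cosα=-0.5000 sinα=0.8660 | (4,3) | tMaxX 1.3200 tMaxY 0.9469 | tΔX 2.0000 tΔY 1.1547
    t=0.9469 [y] (4,4)
    t=1.3200 [x] (3,4) — stop
  → r_3 = 1.3200
beam 4: φ=90°, α=165°
  cosα=-0.9659 sinα=0.2588 | (4,3) | tMaxX 0.6833 tMaxY 3.1682 | tΔX 1.0353 tΔY 3.8637
    t=0.6833 [x] (3,3)
    t=1.7186 [x] (2,3)
    t=2.7538 [x] (1,3)
    t=3.1682 [y] (1,4)
    t=3.7891 [x] (0,4) — stop
  → r_4 = 3.7891

ranges = [1.3873, 1.5473, 1.3200, 3.7891]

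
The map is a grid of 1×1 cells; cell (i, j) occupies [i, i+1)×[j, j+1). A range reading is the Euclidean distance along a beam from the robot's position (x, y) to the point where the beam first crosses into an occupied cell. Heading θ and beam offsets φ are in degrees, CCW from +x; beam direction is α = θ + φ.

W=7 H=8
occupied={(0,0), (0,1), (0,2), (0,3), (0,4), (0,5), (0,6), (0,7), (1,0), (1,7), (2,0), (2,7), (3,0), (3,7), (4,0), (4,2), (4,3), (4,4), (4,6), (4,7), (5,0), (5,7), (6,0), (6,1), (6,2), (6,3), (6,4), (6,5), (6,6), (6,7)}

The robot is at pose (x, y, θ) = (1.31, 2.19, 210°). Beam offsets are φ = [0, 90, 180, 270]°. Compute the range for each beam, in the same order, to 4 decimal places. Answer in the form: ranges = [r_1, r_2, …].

beam 1: φ=0°, α=210°
  cosα=-0.8660 sinα=-0.5000 | (1,2) | tMaxX 0.3580 tMaxY 0.3800 | tΔX 1.1547 tΔY 2.0000
    t=0.3580 [x] (0,2) — stop
  → r_1 = 0.3580
beam 2: φ=90°, α=300°
  cosα=0.5000 sinα=-0.8660 | (1,2) | tMaxX 1.3800 tMaxY 0.2194 | tΔX 2.0000 tΔY 1.1547
    t=0.2194 [y] (1,1)
    t=1.3741 [y] (1,0) — stop
  → r_2 = 1.3741
beam 3: φ=180°, α=30°
  cosα=0.8660 sinα=0.5000 | (1,2) | tMaxX 0.7967 tMaxY 1.6200 | tΔX 1.1547 tΔY 2.0000
    t=0.7967 [x] (2,2)
    t=1.6200 [y] (2,3)
    t=1.9514 [x] (3,3)
    t=3.1061 [x] (4,3) — stop
  → r_3 = 3.1061
beam 4: φ=270°, α=120°
  cosα=-0.5000 sinα=0.8660 | (1,2) | tMaxX 0.6200 tMaxY 0.9353 | tΔX 2.0000 tΔY 1.1547
    t=0.6200 [x] (0,2) — stop
  → r_4 = 0.6200

ranges = [0.3580, 1.3741, 3.1061, 0.6200]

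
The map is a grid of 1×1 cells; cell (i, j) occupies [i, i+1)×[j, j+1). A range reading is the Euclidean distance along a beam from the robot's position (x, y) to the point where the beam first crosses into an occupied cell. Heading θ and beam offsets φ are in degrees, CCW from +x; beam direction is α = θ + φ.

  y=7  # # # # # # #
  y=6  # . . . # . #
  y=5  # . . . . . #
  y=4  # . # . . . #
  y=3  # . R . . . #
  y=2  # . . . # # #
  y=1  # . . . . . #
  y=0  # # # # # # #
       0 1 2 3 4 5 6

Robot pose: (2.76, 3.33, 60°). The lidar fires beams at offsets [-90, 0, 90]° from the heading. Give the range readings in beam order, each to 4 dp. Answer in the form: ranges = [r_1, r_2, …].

ranges = [1.4318, 3.0831, 2.0323]

beam 1: φ=-90°, α=330°
  dir = (cos 330°, sin 330°) = (0.8660, -0.5000); from cell (2,3)
  next x-line at t=0.2771, next y-line at t=0.6600; Δt_x=1.1547, Δt_y=2.0000
    x: enter (3,3) at t=0.2771
    y: enter (3,2) at t=0.6600
    x: enter (4,2) at t=1.4318 ← occupied
  → r_1 = 1.4318
beam 2: φ=0°, α=60°
  dir = (cos 60°, sin 60°) = (0.5000, 0.8660); from cell (2,3)
  next x-line at t=0.4800, next y-line at t=0.7736; Δt_x=2.0000, Δt_y=1.1547
    x: enter (3,3) at t=0.4800
    y: enter (3,4) at t=0.7736
    y: enter (3,5) at t=1.9283
    x: enter (4,5) at t=2.4800
    y: enter (4,6) at t=3.0831 ← occupied
  → r_2 = 3.0831
beam 3: φ=90°, α=150°
  dir = (cos 150°, sin 150°) = (-0.8660, 0.5000); from cell (2,3)
  next x-line at t=0.8776, next y-line at t=1.3400; Δt_x=1.1547, Δt_y=2.0000
    x: enter (1,3) at t=0.8776
    y: enter (1,4) at t=1.3400
    x: enter (0,4) at t=2.0323 ← occupied
  → r_3 = 2.0323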